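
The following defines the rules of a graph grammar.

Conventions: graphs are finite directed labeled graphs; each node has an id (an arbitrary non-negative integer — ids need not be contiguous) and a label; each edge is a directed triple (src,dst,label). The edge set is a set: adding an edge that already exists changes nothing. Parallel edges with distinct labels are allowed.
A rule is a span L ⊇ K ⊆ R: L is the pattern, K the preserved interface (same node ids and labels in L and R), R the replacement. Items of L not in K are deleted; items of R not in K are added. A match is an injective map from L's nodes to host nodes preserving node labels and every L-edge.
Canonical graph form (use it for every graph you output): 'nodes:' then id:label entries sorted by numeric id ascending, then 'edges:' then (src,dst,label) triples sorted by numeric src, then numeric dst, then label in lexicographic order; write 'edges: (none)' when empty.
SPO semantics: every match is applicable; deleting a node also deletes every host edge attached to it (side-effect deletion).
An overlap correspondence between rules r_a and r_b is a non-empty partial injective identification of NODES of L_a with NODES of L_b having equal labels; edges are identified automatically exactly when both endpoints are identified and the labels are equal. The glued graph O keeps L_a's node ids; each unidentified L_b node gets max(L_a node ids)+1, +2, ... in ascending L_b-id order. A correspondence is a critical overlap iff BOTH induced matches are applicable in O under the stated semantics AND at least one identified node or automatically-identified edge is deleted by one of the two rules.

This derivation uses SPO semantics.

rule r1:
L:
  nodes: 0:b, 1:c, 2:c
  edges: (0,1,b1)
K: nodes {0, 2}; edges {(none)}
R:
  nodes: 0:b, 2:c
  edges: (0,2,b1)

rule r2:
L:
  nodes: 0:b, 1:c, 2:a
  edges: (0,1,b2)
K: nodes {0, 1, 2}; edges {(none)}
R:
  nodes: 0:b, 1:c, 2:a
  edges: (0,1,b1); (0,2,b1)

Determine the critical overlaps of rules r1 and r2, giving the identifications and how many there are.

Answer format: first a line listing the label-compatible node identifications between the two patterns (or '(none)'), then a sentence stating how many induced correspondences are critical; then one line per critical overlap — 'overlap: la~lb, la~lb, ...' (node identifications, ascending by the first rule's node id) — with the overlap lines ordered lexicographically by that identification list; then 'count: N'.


label-compatible node identifications between L(r1) and L(r2): 0~0, 1~1, 2~1
2 of the induced correspondences are critical overlaps of r1 and r2.
overlap: 0~0, 1~1
overlap: 1~1
count: 2


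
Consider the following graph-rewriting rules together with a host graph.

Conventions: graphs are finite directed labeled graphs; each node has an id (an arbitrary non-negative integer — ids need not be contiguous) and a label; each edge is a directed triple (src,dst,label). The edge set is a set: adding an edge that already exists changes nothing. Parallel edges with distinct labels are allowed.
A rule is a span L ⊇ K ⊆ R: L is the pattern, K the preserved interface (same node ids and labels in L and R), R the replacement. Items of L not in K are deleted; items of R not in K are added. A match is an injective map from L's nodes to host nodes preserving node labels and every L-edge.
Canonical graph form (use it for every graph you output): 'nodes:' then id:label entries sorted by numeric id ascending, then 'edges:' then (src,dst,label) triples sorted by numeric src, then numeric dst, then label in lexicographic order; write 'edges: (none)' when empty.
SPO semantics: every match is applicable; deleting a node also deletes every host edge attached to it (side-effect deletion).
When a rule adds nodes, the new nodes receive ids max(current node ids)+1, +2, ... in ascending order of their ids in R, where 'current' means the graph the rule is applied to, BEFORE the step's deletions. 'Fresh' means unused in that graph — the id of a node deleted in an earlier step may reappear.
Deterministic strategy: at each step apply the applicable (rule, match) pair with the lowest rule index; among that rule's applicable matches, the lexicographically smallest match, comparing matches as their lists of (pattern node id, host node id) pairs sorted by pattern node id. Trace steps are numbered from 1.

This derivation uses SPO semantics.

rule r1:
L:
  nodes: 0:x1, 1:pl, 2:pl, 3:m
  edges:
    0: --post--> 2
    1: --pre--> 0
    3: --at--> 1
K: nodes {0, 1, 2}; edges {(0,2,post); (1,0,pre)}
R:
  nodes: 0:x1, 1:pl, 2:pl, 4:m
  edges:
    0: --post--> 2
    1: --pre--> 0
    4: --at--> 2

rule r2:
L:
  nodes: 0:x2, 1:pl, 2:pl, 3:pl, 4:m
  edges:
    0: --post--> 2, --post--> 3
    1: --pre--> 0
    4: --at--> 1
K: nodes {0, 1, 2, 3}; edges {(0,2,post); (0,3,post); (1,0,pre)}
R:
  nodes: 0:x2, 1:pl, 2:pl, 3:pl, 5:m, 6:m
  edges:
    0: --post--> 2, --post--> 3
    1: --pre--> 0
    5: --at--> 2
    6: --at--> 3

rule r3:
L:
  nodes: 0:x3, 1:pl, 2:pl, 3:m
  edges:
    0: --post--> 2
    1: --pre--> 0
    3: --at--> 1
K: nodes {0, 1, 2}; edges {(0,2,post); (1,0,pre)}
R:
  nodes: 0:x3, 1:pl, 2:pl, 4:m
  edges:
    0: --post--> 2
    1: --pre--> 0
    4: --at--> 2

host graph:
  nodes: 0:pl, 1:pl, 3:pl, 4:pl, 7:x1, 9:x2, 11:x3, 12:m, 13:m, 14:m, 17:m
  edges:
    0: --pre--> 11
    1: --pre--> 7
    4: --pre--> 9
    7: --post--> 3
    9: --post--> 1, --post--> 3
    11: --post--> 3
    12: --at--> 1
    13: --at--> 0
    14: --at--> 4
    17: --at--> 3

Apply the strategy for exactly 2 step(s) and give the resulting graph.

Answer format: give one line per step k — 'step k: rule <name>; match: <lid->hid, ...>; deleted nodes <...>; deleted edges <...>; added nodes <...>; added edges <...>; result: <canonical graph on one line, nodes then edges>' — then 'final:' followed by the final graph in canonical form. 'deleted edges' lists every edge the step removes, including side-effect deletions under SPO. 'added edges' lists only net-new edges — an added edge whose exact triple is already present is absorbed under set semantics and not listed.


step 1: rule r1; match: 0->7, 1->1, 2->3, 3->12; deleted nodes 12; deleted edges (12,1,at); added nodes 18; added edges (18,3,at); result: nodes: 0:pl, 1:pl, 3:pl, 4:pl, 7:x1, 9:x2, 11:x3, 13:m, 14:m, 17:m, 18:m edges: (0,11,pre); (1,7,pre); (4,9,pre); (7,3,post); (9,1,post); (9,3,post); (11,3,post); (13,0,at); (14,4,at); (17,3,at); (18,3,at)
step 2: rule r2; match: 0->9, 1->4, 2->1, 3->3, 4->14; deleted nodes 14; deleted edges (14,4,at); added nodes 19, 20; added edges (19,1,at); (20,3,at); result: nodes: 0:pl, 1:pl, 3:pl, 4:pl, 7:x1, 9:x2, 11:x3, 13:m, 17:m, 18:m, 19:m, 20:m edges: (0,11,pre); (1,7,pre); (4,9,pre); (7,3,post); (9,1,post); (9,3,post); (11,3,post); (13,0,at); (17,3,at); (18,3,at); (19,1,at); (20,3,at)
final:
nodes: 0:pl, 1:pl, 3:pl, 4:pl, 7:x1, 9:x2, 11:x3, 13:m, 17:m, 18:m, 19:m, 20:m
edges: (0,11,pre); (1,7,pre); (4,9,pre); (7,3,post); (9,1,post); (9,3,post); (11,3,post); (13,0,at); (17,3,at); (18,3,at); (19,1,at); (20,3,at)


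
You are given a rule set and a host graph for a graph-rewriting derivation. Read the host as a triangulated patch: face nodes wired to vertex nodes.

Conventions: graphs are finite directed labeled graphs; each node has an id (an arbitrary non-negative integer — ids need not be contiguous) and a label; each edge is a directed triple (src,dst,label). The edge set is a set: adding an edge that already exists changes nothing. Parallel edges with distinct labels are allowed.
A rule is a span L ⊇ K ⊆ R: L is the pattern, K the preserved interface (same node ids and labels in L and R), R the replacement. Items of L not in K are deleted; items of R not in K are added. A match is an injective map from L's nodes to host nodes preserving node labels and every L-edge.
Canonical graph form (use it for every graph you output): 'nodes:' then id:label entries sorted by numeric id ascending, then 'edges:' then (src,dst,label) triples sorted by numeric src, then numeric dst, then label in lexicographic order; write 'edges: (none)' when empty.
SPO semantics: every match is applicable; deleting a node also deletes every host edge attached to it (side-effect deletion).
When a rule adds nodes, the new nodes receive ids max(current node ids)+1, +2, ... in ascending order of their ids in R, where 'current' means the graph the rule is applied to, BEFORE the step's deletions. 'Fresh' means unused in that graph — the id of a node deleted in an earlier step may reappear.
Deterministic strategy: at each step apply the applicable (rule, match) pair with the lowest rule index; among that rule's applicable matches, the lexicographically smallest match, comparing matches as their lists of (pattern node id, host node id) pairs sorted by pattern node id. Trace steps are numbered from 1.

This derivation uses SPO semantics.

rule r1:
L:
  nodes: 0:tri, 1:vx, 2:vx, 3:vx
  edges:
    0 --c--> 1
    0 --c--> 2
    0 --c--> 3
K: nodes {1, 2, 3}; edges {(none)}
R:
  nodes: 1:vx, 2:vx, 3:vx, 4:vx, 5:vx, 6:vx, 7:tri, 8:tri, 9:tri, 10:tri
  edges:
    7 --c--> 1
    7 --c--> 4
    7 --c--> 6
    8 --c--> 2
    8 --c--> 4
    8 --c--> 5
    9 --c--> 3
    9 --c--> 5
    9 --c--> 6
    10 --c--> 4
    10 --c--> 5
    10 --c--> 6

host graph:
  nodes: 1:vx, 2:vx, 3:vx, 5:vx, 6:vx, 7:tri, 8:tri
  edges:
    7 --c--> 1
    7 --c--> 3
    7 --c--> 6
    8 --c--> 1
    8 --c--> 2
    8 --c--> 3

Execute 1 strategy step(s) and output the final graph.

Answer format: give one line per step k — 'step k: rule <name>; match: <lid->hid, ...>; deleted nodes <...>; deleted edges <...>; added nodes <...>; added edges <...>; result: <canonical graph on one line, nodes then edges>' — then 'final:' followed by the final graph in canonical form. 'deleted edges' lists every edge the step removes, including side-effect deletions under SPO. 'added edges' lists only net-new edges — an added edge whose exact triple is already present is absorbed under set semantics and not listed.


step 1: rule r1; match: 0->7, 1->1, 2->3, 3->6; deleted nodes 7; deleted edges (7,1,c); (7,3,c); (7,6,c); added nodes 9, 10, 11, 12, 13, 14, 15; added edges (12,1,c); (12,9,c); (12,11,c); (13,3,c); (13,9,c); (13,10,c); (14,6,c); (14,10,c); (14,11,c); (15,9,c); (15,10,c); (15,11,c); result: nodes: 1:vx, 2:vx, 3:vx, 5:vx, 6:vx, 8:tri, 9:vx, 10:vx, 11:vx, 12:tri, 13:tri, 14:tri, 15:tri edges: (8,1,c); (8,2,c); (8,3,c); (12,1,c); (12,9,c); (12,11,c); (13,3,c); (13,9,c); (13,10,c); (14,6,c); (14,10,c); (14,11,c); (15,9,c); (15,10,c); (15,11,c)
final:
nodes: 1:vx, 2:vx, 3:vx, 5:vx, 6:vx, 8:tri, 9:vx, 10:vx, 11:vx, 12:tri, 13:tri, 14:tri, 15:tri
edges: (8,1,c); (8,2,c); (8,3,c); (12,1,c); (12,9,c); (12,11,c); (13,3,c); (13,9,c); (13,10,c); (14,6,c); (14,10,c); (14,11,c); (15,9,c); (15,10,c); (15,11,c)


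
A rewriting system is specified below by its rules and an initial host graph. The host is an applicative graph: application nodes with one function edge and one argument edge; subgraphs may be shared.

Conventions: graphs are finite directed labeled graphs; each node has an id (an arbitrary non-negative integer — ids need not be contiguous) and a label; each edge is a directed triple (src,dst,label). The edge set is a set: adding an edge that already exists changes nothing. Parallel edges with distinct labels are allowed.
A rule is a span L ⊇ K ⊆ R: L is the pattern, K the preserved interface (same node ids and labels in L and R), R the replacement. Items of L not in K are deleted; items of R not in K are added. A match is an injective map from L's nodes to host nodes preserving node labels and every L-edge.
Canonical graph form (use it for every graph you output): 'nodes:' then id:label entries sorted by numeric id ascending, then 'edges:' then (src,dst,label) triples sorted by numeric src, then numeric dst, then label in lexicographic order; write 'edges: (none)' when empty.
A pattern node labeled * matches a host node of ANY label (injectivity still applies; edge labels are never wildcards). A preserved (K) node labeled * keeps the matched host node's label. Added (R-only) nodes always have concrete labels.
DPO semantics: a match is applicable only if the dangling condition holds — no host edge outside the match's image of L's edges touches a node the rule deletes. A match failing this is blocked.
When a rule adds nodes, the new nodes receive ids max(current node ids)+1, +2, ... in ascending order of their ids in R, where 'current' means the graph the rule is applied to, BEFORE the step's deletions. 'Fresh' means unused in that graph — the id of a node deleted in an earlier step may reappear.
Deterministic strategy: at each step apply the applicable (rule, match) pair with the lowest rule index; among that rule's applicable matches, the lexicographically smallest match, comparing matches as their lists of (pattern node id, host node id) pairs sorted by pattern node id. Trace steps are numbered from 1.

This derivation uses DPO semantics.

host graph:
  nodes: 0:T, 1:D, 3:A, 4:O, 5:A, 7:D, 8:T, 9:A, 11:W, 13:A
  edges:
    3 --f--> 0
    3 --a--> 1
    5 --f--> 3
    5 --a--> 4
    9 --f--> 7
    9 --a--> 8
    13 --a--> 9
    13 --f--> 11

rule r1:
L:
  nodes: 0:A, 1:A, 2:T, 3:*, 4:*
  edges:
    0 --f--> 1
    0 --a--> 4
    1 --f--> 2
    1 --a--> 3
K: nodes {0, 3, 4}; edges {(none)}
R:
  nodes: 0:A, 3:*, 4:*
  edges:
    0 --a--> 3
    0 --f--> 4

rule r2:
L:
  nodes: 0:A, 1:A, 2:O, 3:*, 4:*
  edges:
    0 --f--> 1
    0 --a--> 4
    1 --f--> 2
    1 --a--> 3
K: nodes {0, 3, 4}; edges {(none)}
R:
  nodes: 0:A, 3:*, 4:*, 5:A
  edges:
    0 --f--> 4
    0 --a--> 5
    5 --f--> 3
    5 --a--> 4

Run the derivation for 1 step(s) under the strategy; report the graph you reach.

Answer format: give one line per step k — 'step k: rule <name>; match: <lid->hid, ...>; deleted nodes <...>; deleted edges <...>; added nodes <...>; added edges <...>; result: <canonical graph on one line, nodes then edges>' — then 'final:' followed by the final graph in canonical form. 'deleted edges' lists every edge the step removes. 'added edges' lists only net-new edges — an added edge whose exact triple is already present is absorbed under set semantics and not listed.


step 1: rule r1; match: 0->5, 1->3, 2->0, 3->1, 4->4; deleted nodes 0, 3; deleted edges (3,0,f); (3,1,a); (5,3,f); (5,4,a); added nodes (none); added edges (5,1,a); (5,4,f); result: nodes: 1:D, 4:O, 5:A, 7:D, 8:T, 9:A, 11:W, 13:A edges: (5,1,a); (5,4,f); (9,7,f); (9,8,a); (13,9,a); (13,11,f)
final:
nodes: 1:D, 4:O, 5:A, 7:D, 8:T, 9:A, 11:W, 13:A
edges: (5,1,a); (5,4,f); (9,7,f); (9,8,a); (13,9,a); (13,11,f)


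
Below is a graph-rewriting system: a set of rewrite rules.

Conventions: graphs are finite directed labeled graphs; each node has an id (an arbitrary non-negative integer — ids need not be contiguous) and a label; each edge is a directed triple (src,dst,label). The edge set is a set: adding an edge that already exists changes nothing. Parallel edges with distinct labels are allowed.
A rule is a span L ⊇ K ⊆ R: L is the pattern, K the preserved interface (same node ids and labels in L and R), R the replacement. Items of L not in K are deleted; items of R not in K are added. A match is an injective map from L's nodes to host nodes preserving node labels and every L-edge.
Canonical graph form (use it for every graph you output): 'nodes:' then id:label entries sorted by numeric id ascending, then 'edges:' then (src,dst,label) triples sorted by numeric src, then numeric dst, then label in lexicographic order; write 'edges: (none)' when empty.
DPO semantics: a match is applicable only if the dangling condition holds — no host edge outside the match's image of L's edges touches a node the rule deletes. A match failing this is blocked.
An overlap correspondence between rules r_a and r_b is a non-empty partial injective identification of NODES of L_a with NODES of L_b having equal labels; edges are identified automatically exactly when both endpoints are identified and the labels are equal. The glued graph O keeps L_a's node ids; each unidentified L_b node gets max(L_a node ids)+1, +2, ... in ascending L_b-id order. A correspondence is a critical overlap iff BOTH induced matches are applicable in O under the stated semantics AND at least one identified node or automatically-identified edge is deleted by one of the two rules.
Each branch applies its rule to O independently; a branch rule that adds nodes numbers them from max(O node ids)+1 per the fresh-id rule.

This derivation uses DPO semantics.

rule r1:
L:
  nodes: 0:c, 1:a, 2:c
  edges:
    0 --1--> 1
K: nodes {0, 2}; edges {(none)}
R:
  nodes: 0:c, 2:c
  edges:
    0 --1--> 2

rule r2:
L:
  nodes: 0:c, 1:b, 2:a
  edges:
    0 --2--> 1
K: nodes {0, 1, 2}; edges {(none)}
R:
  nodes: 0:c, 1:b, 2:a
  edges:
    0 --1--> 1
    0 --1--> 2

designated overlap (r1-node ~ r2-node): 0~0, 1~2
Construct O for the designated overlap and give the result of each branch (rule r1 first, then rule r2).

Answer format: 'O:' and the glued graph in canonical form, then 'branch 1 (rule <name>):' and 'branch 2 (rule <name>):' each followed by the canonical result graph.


O:
nodes: 0:c, 1:a, 2:c, 3:b
edges: (0,1,1); (0,3,2)
branch 1 (rule r1):
nodes: 0:c, 2:c, 3:b
edges: (0,2,1); (0,3,2)
branch 2 (rule r2):
nodes: 0:c, 1:a, 2:c, 3:b
edges: (0,1,1); (0,3,1)


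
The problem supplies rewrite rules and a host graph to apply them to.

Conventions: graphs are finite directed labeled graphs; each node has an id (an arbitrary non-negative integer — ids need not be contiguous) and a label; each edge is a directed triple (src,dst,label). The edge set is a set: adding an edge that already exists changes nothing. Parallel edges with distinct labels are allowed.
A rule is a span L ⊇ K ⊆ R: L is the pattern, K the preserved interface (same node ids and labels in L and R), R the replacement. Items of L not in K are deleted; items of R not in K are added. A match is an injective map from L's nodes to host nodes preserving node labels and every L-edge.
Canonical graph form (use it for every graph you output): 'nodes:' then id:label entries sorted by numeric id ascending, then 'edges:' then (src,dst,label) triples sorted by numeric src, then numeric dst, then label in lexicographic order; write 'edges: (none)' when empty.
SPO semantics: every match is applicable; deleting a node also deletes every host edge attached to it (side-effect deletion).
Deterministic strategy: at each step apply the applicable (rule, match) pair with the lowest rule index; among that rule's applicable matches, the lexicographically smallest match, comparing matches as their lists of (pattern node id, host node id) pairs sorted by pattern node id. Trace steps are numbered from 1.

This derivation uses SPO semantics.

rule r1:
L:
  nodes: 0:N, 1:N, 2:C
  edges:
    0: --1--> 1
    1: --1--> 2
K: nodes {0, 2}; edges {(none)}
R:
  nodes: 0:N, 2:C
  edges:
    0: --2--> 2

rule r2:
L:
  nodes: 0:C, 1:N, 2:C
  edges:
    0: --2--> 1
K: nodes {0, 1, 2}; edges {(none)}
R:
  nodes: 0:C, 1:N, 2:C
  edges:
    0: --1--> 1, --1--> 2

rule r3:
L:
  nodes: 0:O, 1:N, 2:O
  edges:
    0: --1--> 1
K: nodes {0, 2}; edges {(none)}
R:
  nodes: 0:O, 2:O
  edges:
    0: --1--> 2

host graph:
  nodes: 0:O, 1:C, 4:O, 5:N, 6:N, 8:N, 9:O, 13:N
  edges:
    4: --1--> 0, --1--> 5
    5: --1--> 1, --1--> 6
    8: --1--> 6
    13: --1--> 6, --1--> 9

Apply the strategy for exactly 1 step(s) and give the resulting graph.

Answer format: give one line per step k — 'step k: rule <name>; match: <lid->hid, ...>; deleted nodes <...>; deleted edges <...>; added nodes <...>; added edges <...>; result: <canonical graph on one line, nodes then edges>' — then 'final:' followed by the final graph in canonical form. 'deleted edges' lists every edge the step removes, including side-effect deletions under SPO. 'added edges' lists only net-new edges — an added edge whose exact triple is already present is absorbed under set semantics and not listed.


step 1: rule r3; match: 0->4, 1->5, 2->0; deleted nodes 5; deleted edges (4,5,1); (5,1,1); (5,6,1); added nodes (none); added edges (none); result: nodes: 0:O, 1:C, 4:O, 6:N, 8:N, 9:O, 13:N edges: (4,0,1); (8,6,1); (13,6,1); (13,9,1)
final:
nodes: 0:O, 1:C, 4:O, 6:N, 8:N, 9:O, 13:N
edges: (4,0,1); (8,6,1); (13,6,1); (13,9,1)


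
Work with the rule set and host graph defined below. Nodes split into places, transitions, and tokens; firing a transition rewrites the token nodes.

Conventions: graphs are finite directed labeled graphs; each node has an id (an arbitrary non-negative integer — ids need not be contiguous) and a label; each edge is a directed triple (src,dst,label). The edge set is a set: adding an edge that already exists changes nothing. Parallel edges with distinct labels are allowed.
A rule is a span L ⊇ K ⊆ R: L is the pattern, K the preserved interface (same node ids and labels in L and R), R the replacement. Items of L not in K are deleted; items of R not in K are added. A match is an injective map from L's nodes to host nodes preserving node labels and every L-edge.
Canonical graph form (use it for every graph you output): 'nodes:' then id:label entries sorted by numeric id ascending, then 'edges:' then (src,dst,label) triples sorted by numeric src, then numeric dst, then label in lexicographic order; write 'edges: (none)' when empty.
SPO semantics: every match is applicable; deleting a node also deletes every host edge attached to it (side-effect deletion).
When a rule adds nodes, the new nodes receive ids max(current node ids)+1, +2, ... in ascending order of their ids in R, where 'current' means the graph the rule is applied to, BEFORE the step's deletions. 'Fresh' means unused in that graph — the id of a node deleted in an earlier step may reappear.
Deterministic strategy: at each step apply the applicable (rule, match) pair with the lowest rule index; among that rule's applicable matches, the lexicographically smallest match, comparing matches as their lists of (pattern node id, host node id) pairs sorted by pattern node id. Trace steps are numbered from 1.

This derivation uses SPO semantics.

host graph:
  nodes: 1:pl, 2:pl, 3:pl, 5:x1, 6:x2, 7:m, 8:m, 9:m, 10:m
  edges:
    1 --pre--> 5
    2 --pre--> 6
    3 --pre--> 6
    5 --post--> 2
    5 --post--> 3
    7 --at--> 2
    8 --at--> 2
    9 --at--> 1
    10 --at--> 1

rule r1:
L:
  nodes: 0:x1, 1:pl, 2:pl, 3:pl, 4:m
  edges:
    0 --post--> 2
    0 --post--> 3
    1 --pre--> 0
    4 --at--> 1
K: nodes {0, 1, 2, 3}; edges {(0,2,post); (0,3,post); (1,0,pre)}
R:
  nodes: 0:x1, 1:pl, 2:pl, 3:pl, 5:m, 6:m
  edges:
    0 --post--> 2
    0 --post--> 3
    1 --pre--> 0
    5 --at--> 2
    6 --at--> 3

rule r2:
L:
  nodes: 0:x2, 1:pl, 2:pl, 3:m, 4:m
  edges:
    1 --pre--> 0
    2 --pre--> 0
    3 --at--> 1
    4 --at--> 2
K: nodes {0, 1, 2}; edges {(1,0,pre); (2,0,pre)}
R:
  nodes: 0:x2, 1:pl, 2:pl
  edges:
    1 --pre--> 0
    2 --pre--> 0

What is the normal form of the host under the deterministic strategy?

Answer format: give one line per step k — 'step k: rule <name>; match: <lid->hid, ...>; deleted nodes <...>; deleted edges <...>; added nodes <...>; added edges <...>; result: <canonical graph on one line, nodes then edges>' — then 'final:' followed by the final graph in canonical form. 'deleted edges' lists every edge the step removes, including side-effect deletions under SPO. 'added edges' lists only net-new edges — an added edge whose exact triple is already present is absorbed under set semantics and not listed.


step 1: rule r1; match: 0->5, 1->1, 2->2, 3->3, 4->9; deleted nodes 9; deleted edges (9,1,at); added nodes 11, 12; added edges (11,2,at); (12,3,at); result: nodes: 1:pl, 2:pl, 3:pl, 5:x1, 6:x2, 7:m, 8:m, 10:m, 11:m, 12:m edges: (1,5,pre); (2,6,pre); (3,6,pre); (5,2,post); (5,3,post); (7,2,at); (8,2,at); (10,1,at); (11,2,at); (12,3,at)
step 2: rule r1; match: 0->5, 1->1, 2->2, 3->3, 4->10; deleted nodes 10; deleted edges (10,1,at); added nodes 13, 14; added edges (13,2,at); (14,3,at); result: nodes: 1:pl, 2:pl, 3:pl, 5:x1, 6:x2, 7:m, 8:m, 11:m, 12:m, 13:m, 14:m edges: (1,5,pre); (2,6,pre); (3,6,pre); (5,2,post); (5,3,post); (7,2,at); (8,2,at); (11,2,at); (12,3,at); (13,2,at); (14,3,at)
step 3: rule r2; match: 0->6, 1->2, 2->3, 3->7, 4->12; deleted nodes 7, 12; deleted edges (7,2,at); (12,3,at); added nodes (none); added edges (none); result: nodes: 1:pl, 2:pl, 3:pl, 5:x1, 6:x2, 8:m, 11:m, 13:m, 14:m edges: (1,5,pre); (2,6,pre); (3,6,pre); (5,2,post); (5,3,post); (8,2,at); (11,2,at); (13,2,at); (14,3,at)
step 4: rule r2; match: 0->6, 1->2, 2->3, 3->8, 4->14; deleted nodes 8, 14; deleted edges (8,2,at); (14,3,at); added nodes (none); added edges (none); result: nodes: 1:pl, 2:pl, 3:pl, 5:x1, 6:x2, 11:m, 13:m edges: (1,5,pre); (2,6,pre); (3,6,pre); (5,2,post); (5,3,post); (11,2,at); (13,2,at)
final:
nodes: 1:pl, 2:pl, 3:pl, 5:x1, 6:x2, 11:m, 13:m
edges: (1,5,pre); (2,6,pre); (3,6,pre); (5,2,post); (5,3,post); (11,2,at); (13,2,at)


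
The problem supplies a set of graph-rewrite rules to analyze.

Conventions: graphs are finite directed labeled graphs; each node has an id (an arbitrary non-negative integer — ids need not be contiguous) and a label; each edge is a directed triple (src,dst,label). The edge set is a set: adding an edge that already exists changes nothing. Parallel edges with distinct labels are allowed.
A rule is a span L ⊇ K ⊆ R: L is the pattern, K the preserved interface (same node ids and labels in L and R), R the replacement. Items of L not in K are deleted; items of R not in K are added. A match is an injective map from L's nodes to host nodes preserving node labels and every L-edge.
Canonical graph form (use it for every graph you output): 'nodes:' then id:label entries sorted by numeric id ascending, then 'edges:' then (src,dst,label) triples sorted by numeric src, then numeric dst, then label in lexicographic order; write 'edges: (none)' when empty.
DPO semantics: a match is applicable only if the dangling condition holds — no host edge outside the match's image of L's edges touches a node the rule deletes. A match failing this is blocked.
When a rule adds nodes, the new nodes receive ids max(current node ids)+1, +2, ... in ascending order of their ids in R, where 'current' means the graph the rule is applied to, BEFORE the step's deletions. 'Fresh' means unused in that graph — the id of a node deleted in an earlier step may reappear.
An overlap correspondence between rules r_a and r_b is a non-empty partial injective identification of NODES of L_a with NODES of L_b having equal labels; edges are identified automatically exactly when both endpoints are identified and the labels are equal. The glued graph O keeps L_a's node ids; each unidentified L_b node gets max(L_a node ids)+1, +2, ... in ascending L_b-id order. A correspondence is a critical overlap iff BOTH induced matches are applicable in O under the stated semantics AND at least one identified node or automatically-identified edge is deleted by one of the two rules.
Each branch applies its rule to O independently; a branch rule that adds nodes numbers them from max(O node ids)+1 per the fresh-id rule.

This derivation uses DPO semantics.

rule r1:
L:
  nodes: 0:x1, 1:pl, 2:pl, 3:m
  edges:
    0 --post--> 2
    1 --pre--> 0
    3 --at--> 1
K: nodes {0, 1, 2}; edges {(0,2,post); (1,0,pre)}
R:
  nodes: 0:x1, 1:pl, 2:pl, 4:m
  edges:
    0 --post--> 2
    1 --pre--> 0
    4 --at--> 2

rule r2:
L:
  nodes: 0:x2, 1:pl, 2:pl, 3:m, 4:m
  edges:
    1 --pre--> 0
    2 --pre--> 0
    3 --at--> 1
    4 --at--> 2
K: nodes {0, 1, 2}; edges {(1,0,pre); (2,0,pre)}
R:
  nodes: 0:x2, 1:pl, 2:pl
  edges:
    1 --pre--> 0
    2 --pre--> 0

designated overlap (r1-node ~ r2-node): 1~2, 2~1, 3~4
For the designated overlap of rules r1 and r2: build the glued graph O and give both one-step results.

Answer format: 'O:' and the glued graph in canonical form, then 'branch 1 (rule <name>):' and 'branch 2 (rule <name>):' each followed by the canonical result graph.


O:
nodes: 0:x1, 1:pl, 2:pl, 3:m, 4:x2, 5:m
edges: (0,2,post); (1,0,pre); (1,4,pre); (2,4,pre); (3,1,at); (5,2,at)
branch 1 (rule r1):
nodes: 0:x1, 1:pl, 2:pl, 4:x2, 5:m, 6:m
edges: (0,2,post); (1,0,pre); (1,4,pre); (2,4,pre); (5,2,at); (6,2,at)
branch 2 (rule r2):
nodes: 0:x1, 1:pl, 2:pl, 4:x2
edges: (0,2,post); (1,0,pre); (1,4,pre); (2,4,pre)


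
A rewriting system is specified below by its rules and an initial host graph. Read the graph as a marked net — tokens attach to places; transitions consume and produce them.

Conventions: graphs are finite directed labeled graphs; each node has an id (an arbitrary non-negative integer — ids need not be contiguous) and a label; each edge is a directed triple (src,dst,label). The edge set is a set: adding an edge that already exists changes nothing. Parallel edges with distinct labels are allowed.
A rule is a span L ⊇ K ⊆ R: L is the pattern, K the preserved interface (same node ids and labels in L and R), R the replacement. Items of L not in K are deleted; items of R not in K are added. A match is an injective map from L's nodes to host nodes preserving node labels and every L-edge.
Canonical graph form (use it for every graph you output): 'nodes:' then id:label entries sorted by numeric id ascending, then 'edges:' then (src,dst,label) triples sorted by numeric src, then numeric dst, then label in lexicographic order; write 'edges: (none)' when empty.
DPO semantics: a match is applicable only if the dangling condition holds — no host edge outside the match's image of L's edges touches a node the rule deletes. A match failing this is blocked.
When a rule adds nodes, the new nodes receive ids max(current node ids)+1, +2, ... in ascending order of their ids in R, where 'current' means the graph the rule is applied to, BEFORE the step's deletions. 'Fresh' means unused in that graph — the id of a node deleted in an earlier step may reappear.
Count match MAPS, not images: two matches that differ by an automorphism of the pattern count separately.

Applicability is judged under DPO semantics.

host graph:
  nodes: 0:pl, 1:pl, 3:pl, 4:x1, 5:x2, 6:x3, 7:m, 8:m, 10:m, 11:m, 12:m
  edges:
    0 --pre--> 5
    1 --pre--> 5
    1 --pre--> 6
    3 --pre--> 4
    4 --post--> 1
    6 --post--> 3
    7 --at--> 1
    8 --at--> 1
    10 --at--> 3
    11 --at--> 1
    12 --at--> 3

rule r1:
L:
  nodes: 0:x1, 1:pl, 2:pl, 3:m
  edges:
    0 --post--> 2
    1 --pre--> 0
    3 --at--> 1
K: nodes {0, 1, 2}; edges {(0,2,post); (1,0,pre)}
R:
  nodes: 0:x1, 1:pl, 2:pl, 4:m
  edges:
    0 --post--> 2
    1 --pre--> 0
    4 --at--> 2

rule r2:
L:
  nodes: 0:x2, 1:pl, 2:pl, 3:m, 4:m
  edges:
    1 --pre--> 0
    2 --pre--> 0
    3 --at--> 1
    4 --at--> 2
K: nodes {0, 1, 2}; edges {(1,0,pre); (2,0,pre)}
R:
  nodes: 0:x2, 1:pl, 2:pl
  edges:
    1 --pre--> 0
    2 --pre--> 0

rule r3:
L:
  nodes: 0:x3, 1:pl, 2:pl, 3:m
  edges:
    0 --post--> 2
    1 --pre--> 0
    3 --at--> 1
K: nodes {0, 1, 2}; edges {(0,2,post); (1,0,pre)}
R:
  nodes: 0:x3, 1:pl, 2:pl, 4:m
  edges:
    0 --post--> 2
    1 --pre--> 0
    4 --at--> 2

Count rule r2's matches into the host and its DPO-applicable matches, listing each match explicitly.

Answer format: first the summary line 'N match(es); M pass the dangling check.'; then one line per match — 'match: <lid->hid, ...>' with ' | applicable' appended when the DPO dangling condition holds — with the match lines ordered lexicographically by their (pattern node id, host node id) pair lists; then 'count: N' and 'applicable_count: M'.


0 match(es); 0 pass the dangling check.
count: 0
applicable_count: 0


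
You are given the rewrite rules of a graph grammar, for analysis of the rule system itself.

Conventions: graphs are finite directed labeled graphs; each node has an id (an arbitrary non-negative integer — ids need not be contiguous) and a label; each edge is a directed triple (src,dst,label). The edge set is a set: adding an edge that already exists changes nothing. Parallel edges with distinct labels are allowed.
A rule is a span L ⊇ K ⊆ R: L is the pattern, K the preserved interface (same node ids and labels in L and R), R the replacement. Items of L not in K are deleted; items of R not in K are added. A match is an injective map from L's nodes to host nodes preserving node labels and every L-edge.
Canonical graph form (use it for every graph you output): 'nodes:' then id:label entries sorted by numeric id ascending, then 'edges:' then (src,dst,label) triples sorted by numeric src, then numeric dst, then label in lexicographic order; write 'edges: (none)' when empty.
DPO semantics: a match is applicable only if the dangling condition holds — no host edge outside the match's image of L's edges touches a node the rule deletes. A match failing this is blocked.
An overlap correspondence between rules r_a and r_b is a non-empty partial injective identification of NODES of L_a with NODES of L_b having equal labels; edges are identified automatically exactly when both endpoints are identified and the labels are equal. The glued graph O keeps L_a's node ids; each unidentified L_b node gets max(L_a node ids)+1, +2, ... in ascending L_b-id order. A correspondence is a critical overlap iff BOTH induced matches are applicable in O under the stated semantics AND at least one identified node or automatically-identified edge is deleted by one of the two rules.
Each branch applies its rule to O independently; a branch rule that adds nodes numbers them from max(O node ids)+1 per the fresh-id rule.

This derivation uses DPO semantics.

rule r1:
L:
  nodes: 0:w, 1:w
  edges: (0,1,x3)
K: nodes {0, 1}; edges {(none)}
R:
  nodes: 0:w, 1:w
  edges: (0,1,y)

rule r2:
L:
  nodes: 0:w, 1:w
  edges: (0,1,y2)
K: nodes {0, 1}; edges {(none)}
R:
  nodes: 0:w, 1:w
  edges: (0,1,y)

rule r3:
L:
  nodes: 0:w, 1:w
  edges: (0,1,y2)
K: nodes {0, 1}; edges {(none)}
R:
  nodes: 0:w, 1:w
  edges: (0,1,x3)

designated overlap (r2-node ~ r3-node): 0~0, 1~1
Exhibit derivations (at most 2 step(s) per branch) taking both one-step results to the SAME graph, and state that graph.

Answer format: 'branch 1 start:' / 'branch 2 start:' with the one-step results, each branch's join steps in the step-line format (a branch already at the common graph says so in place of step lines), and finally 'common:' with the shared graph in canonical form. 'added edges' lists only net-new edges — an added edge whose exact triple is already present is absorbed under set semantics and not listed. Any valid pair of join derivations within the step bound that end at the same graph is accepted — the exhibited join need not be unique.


branch 1 start:
nodes: 0:w, 1:w
edges: (0,1,y)
branch 2 start:
nodes: 0:w, 1:w
edges: (0,1,x3)
branch 1: already at the common graph (0 steps)
branch 2 step 1: rule r1; match: 0->0, 1->1; deleted nodes (none); deleted edges (0,1,x3); added nodes (none); added edges (0,1,y); result: nodes: 0:w, 1:w edges: (0,1,y)
common:
nodes: 0:w, 1:w
edges: (0,1,y)


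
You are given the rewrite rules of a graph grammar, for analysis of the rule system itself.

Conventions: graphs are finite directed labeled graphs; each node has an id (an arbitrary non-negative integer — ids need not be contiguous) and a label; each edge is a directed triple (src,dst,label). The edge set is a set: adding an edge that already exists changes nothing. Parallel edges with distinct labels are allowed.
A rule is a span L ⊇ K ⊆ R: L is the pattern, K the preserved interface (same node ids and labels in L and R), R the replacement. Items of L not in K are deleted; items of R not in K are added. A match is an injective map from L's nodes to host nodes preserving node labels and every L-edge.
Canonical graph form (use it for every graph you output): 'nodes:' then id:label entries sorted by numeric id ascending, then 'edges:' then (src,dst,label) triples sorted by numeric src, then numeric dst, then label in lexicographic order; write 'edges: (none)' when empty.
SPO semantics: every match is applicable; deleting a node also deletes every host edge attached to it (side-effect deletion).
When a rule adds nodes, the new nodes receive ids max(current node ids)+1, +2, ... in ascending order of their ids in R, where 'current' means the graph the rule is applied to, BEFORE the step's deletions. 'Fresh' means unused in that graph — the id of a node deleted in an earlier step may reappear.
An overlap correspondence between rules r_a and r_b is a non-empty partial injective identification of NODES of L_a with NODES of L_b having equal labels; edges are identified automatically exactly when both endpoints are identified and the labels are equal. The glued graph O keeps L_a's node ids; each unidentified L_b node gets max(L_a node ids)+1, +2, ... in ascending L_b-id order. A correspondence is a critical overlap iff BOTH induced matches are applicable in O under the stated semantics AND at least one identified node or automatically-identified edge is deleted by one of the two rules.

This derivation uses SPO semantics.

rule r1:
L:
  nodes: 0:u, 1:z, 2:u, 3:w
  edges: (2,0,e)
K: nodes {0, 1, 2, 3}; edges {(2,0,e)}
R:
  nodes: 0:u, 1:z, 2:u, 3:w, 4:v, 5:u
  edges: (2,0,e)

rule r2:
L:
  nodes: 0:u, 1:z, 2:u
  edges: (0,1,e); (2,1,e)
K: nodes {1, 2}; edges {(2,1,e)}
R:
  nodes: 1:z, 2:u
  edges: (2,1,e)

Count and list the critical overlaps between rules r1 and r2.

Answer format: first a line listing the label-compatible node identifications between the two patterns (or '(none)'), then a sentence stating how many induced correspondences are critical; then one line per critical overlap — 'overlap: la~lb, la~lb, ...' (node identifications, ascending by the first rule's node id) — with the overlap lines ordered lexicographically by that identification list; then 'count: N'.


label-compatible node identifications between L(r1) and L(r2): 0~0, 0~2, 1~1, 2~0, 2~2
8 of the induced correspondences are critical overlaps of r1 and r2.
overlap: 0~0
overlap: 0~0, 1~1
overlap: 0~0, 1~1, 2~2
overlap: 0~0, 2~2
overlap: 0~2, 1~1, 2~0
overlap: 0~2, 2~0
overlap: 1~1, 2~0
overlap: 2~0
count: 8


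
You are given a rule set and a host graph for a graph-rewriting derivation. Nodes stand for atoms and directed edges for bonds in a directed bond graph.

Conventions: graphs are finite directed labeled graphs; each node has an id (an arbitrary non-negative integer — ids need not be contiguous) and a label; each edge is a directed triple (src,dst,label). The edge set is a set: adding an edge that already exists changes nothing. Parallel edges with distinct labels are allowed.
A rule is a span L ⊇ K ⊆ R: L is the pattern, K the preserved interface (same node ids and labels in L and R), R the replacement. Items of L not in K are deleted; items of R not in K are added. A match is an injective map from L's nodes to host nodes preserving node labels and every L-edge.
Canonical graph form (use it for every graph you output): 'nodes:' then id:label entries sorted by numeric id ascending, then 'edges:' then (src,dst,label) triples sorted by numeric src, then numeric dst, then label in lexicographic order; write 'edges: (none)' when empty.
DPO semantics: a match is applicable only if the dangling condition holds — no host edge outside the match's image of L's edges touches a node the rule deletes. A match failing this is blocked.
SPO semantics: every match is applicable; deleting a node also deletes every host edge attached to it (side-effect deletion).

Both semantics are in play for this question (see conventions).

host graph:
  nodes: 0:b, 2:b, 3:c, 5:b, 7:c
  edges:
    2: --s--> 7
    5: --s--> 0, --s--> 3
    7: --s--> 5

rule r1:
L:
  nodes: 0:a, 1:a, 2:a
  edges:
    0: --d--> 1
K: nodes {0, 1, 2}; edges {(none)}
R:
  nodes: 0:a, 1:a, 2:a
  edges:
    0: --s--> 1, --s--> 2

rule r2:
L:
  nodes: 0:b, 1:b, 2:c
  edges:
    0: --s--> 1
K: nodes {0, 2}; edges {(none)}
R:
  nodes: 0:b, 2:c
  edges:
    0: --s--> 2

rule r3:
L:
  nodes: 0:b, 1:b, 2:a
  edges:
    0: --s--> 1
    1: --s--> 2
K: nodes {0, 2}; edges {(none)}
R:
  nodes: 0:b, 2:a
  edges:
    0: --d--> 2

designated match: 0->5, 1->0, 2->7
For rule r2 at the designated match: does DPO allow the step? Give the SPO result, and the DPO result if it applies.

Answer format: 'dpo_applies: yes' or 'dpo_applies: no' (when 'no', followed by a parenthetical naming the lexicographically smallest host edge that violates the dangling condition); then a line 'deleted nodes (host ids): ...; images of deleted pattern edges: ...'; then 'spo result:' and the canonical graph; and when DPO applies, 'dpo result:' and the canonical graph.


dpo_applies: yes
deleted nodes (host ids): 0; images of deleted pattern edges: (5,0,s)
spo result:
nodes: 2:b, 3:c, 5:b, 7:c
edges: (2,7,s); (5,3,s); (5,7,s); (7,5,s)
dpo result:
nodes: 2:b, 3:c, 5:b, 7:c
edges: (2,7,s); (5,3,s); (5,7,s); (7,5,s)
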